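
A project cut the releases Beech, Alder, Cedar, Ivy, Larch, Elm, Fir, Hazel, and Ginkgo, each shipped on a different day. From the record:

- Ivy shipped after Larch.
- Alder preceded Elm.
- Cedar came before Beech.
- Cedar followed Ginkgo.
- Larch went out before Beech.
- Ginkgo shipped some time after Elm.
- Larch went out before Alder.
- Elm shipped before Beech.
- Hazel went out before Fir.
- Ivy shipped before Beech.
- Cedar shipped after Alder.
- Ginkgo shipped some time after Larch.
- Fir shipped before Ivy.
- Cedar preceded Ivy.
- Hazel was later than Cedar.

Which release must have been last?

Beech

Every other release has a chain of constraints placing it before Beech, so Beech is last.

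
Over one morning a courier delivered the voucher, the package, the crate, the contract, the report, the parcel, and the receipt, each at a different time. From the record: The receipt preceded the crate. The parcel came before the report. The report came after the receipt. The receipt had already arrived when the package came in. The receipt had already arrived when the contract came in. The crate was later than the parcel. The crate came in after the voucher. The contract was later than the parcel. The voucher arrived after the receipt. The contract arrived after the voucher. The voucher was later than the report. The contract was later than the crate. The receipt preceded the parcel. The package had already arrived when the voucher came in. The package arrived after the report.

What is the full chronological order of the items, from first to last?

The constraints fix every adjacent pair, so only one ordering works:
the receipt → the parcel → the report → the package → the voucher → the crate → the contract.

the receipt, the parcel, the report, the package, the voucher, the crate, the contract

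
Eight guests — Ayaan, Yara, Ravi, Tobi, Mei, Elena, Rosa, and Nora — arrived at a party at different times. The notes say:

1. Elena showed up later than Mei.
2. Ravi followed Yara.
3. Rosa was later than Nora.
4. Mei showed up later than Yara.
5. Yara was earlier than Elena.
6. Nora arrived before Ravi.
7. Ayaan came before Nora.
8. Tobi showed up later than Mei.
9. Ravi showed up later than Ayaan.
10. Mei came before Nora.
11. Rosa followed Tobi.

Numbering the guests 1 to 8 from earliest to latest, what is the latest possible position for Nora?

Nora must come before Ravi and Rosa — 2 guests forced after them.
Everything else can be placed before Nora in some valid order, so Nora can sit as late as position 8 − 2 = 6.

6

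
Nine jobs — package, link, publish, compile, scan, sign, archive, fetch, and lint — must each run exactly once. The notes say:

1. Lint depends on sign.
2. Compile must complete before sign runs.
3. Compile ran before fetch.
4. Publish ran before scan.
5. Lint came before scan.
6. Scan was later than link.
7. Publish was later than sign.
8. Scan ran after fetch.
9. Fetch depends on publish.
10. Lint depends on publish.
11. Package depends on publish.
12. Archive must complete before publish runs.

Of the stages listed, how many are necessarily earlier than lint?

4

Directly stated before lint: publish and sign.
Archive reaches lint via archive → publish → lint.
Compile reaches lint via compile → sign → lint.
No chain forces link (or any of the others) ahead of lint.
That's archive, compile, publish, and sign — 4 in all.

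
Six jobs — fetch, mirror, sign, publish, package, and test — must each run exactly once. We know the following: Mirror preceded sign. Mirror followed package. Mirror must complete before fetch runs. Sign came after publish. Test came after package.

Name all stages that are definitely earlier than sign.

mirror, package, publish

Directly stated before sign: mirror and publish.
Package reaches sign via package → mirror → sign.
No chain forces fetch (or any of the others) ahead of sign.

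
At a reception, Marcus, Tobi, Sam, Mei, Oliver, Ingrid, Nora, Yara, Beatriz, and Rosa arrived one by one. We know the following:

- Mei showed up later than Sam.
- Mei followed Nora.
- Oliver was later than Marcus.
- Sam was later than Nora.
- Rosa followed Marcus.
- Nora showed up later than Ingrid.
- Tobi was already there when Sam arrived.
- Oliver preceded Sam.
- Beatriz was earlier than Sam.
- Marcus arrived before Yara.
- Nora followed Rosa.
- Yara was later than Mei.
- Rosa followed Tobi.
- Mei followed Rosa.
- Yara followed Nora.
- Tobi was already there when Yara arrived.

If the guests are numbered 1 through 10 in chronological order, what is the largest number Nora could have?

Nora must come before Mei, Sam, and Yara — 3 guests forced after them.
Everything else can be placed before Nora in some valid order, so Nora can sit as late as position 10 − 3 = 7.

7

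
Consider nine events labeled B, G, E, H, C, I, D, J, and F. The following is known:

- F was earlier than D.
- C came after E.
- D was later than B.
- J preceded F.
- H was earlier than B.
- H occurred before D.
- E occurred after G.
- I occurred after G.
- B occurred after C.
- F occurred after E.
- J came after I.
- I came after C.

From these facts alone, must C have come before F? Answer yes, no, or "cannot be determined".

Chain the constraints: C → I → J → F. Each link is directly stated, so C comes before F.

yes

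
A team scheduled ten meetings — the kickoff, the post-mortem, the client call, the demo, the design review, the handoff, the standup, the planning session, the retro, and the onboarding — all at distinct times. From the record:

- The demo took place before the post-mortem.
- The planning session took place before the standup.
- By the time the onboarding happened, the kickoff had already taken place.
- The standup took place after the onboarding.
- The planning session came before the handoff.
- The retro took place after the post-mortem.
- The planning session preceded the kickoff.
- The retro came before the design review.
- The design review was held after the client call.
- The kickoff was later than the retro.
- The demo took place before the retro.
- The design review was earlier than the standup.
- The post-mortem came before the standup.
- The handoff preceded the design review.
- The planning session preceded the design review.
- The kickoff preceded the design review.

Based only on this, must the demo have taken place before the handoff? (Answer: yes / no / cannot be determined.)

No chain of stated constraints runs from the demo to the handoff, and none runs from the handoff to the demo either.
So the relative order of the demo and the handoff is not fixed by the given facts.

cannot be determined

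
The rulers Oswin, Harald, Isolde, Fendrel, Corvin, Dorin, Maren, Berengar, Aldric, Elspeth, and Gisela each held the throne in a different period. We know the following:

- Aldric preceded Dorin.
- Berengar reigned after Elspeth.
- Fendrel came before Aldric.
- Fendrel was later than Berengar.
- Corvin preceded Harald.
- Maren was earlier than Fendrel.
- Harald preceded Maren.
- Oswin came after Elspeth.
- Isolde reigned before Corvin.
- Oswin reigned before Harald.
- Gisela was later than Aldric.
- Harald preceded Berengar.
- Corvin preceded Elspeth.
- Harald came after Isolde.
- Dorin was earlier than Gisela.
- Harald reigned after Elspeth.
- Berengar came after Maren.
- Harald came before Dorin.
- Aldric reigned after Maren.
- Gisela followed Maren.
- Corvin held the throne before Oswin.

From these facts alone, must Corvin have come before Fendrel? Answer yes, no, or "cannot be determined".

yes

Chain the constraints: Corvin → Harald → Maren → Fendrel. Each link is directly stated, so Corvin comes before Fendrel.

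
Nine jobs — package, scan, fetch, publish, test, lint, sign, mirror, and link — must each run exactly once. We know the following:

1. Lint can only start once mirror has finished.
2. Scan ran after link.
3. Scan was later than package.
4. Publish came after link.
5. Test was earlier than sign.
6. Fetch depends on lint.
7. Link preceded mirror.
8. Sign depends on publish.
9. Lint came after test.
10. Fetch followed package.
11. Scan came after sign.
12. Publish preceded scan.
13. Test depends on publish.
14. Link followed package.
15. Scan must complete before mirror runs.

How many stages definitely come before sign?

4

Directly stated before sign: publish and test.
Link reaches sign via link → publish → sign.
Package reaches sign via package → link → publish → sign.
That's link, package, publish, and test — 4 in all.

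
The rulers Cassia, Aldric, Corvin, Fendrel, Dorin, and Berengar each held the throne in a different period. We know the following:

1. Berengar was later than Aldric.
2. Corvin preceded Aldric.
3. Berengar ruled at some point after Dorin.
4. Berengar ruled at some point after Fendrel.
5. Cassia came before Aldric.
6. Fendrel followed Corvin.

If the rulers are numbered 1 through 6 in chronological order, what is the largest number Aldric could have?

Aldric must come before Berengar — 1 ruler forced after them.
Everything else can be placed before Aldric in some valid order, so Aldric can sit as late as position 6 − 1 = 5.

5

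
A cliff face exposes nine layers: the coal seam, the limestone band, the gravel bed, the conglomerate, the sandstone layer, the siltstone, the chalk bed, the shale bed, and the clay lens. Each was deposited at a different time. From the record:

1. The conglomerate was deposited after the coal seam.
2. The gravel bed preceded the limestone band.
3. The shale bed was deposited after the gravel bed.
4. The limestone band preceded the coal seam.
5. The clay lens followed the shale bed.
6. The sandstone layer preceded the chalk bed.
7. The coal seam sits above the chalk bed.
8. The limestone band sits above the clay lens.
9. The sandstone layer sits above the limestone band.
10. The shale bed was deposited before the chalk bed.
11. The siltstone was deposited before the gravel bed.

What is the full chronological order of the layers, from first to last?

The constraints fix every adjacent pair, so only one ordering works:
the siltstone → the gravel bed → the shale bed → the clay lens → the limestone band → the sandstone layer → the chalk bed → the coal seam → the conglomerate.

the siltstone, the gravel bed, the shale bed, the clay lens, the limestone band, the sandstone layer, the chalk bed, the coal seam, the conglomerate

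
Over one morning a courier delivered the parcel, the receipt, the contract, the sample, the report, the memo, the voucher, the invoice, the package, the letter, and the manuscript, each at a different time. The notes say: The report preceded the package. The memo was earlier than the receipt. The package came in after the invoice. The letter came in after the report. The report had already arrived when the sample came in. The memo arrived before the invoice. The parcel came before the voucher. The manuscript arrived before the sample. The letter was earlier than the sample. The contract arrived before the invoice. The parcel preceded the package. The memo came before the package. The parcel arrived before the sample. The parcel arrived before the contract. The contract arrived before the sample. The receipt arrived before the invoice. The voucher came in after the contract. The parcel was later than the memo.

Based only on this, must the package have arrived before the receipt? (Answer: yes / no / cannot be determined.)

no

Tracing the constraints gives the receipt → the invoice → the package, so the receipt must come before the package.
That means the package cannot be before the receipt.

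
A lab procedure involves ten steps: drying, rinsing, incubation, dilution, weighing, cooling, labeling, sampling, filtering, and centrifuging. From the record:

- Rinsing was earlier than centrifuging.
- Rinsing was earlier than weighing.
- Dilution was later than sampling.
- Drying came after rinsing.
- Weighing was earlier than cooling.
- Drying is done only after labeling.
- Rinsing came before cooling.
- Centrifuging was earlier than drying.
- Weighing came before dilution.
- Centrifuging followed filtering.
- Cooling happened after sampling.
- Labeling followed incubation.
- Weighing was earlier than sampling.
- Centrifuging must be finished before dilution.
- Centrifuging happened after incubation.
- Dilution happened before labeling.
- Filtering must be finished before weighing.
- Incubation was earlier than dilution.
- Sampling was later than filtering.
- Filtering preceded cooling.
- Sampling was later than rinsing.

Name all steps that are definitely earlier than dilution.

Directly stated before dilution: centrifuging, incubation, sampling, and weighing.
Filtering reaches dilution via filtering → centrifuging → dilution.
Rinsing reaches dilution via rinsing → sampling → dilution.
No chain forces drying (or any of the others) ahead of dilution.

centrifuging, filtering, incubation, rinsing, sampling, weighing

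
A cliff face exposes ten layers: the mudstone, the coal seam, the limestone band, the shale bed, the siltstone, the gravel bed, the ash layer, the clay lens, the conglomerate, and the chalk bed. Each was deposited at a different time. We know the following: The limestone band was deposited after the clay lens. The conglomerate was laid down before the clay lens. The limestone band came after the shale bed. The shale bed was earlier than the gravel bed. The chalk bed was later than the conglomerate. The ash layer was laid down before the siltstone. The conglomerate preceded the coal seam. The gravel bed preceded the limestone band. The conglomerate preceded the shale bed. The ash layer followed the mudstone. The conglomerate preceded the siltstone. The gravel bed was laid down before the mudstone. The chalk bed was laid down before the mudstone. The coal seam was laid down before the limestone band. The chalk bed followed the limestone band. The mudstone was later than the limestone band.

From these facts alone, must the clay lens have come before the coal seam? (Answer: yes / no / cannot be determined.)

No chain of stated constraints runs from the clay lens to the coal seam, and none runs from the coal seam to the clay lens either.
So the relative order of the clay lens and the coal seam is not fixed by the given facts.

cannot be determined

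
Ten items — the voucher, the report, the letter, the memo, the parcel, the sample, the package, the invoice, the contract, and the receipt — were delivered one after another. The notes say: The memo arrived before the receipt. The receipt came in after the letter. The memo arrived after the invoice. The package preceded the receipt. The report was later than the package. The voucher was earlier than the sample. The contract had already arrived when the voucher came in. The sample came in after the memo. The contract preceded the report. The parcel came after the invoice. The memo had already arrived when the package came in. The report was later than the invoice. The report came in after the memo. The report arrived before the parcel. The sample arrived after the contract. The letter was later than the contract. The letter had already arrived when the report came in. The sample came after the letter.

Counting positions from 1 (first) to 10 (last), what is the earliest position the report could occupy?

The contract, the invoice, the letter, the memo, and the package must all come before the report — 5 forced predecessors.
Nothing else is forced ahead of the report, so its earliest slot is position 5 + 1 = 6.

6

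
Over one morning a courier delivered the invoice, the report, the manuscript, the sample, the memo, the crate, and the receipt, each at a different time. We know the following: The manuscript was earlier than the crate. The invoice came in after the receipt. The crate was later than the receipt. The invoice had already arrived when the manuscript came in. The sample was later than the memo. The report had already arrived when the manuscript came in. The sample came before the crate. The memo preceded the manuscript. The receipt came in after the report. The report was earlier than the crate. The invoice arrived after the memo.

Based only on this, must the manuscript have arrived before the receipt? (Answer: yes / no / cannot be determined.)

no

Tracing the constraints gives the receipt → the invoice → the manuscript, so the receipt must come before the manuscript.
That means the manuscript cannot be before the receipt.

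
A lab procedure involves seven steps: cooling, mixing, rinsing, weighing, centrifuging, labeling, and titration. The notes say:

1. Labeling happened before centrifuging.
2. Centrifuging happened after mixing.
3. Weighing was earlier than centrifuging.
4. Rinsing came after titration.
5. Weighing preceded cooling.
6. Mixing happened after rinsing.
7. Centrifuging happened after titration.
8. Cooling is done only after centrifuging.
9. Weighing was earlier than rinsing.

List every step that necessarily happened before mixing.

rinsing, titration, weighing

Directly stated before mixing: rinsing.
Titration reaches mixing via titration → rinsing → mixing.
Weighing reaches mixing via weighing → rinsing → mixing.
No chain forces cooling (or any of the others) ahead of mixing.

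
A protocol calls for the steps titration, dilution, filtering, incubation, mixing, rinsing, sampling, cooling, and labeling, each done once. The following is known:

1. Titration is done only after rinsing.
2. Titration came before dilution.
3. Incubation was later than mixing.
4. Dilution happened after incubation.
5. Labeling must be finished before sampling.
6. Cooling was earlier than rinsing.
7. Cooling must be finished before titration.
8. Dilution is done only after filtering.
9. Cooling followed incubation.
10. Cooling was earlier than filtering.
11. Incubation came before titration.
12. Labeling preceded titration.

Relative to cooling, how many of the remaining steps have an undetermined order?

2

Forced before cooling: incubation and mixing; forced after cooling: dilution, filtering, rinsing, and titration.
That leaves labeling and sampling with no forced order relative to cooling — 2.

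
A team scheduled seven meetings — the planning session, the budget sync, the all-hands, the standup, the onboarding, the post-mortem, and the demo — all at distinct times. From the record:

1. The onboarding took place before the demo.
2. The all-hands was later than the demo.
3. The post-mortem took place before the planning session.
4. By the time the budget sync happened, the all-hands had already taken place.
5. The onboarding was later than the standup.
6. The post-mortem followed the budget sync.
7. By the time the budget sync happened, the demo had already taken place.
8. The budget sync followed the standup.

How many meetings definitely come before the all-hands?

Directly stated before the all-hands: the demo.
The onboarding reaches the all-hands via the onboarding → the demo → the all-hands.
The standup reaches the all-hands via the standup → the onboarding → the demo → the all-hands.
No chain forces the post-mortem (or any of the others) ahead of the all-hands.
That's the demo, the onboarding, and the standup — 3 in all.

3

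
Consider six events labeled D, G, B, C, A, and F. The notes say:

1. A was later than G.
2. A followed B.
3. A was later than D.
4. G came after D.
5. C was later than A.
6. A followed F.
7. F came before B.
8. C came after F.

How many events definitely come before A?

Directly stated before A: B, D, F, and G.
That's B, D, F, and G — 4 in all.

4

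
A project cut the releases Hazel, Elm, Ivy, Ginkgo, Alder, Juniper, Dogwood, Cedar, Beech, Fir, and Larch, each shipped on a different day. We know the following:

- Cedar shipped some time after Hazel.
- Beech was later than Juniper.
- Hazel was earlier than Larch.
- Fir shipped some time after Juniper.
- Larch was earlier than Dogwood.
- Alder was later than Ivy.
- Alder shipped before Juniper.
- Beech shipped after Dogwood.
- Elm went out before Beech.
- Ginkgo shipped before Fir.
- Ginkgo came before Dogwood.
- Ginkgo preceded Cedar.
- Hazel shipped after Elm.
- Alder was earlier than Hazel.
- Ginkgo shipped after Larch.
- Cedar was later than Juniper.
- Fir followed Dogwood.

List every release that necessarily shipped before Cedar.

Alder, Elm, Ginkgo, Hazel, Ivy, Juniper, Larch

Directly stated before Cedar: Ginkgo, Hazel, and Juniper.
Alder reaches Cedar via Alder → Juniper → Cedar.
Elm reaches Cedar via Elm → Hazel → Cedar.
Ivy reaches Cedar via Ivy → Alder → Juniper → Cedar.
Likewise Larch reaches Cedar by chaining the stated constraints.
No chain forces Dogwood (or any of the others) ahead of Cedar.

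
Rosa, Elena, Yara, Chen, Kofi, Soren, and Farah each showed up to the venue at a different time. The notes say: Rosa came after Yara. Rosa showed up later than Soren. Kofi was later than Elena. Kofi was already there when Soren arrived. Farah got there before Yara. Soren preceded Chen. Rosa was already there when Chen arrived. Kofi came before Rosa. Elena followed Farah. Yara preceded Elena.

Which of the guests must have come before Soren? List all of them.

Directly stated before Soren: Kofi.
Elena reaches Soren via Elena → Kofi → Soren.
Farah reaches Soren via Farah → Elena → Kofi → Soren.
Yara reaches Soren via Yara → Elena → Kofi → Soren.

Elena, Farah, Kofi, Yara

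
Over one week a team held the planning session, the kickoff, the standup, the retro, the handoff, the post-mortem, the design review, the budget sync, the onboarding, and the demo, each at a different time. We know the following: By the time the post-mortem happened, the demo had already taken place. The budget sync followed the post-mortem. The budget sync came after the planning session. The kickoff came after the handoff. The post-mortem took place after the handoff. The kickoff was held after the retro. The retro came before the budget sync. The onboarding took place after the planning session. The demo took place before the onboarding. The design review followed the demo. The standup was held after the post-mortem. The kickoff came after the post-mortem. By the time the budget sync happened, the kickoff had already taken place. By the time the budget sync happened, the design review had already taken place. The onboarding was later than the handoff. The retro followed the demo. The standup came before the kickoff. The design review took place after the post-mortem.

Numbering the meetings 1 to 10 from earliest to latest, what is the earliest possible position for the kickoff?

6

The demo, the handoff, the post-mortem, the retro, and the standup must all come before the kickoff — 5 forced predecessors.
Nothing else is forced ahead of the kickoff, so its earliest slot is position 5 + 1 = 6.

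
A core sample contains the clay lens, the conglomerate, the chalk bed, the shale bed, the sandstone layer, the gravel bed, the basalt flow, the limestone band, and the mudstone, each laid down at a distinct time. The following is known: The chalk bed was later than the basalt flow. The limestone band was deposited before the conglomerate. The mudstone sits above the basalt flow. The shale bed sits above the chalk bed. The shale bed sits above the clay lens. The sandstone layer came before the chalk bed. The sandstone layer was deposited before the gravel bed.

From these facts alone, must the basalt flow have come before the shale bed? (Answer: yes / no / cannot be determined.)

Chain the constraints: the basalt flow → the chalk bed → the shale bed. Each link is directly stated, so the basalt flow comes before the shale bed.

yes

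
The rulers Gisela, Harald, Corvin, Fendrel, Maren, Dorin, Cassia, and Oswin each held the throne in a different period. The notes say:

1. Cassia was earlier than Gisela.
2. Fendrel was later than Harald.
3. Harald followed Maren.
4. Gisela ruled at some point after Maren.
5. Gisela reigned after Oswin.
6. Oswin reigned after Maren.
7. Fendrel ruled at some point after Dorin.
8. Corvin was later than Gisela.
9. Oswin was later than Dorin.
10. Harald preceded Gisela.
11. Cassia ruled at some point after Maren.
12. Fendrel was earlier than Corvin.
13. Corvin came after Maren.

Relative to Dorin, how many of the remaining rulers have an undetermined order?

3

Forced after Dorin: Corvin, Fendrel, Gisela, and Oswin.
That leaves Cassia, Harald, and Maren with no forced order relative to Dorin — 3.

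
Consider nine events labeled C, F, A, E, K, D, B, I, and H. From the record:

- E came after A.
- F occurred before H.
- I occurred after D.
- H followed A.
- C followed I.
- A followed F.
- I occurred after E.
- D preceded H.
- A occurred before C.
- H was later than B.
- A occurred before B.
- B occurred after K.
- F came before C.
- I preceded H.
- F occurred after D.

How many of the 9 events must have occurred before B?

Directly stated before B: A and K.
D reaches B via D → F → A → B.
F reaches B via F → A → B.
No chain forces I (or any of the others) ahead of B.
That's A, D, F, and K — 4 in all.

4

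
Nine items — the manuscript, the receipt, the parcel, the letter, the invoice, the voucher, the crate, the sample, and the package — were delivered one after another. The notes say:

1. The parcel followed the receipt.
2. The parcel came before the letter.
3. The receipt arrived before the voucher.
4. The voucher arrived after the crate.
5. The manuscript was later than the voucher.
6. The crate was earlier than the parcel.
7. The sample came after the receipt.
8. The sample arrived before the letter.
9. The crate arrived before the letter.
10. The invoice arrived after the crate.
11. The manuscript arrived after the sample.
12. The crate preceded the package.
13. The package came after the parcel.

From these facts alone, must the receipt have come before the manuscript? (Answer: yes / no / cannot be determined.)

yes

Chain the constraints: the receipt → the voucher → the manuscript. Each link is directly stated, so the receipt comes before the manuscript.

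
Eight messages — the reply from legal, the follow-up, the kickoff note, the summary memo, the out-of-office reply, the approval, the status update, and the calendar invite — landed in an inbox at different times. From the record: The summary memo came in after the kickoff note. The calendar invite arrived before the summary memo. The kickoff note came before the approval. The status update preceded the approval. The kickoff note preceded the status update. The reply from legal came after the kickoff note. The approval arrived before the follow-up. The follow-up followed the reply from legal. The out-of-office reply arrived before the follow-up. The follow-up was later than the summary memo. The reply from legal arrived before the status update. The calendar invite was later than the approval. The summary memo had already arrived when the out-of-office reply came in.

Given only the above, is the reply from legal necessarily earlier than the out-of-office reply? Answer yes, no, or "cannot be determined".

yes

Chain the constraints: the reply from legal → the status update → the approval → the calendar invite → the summary memo → the out-of-office reply. Each link is directly stated, so the reply from legal comes before the out-of-office reply.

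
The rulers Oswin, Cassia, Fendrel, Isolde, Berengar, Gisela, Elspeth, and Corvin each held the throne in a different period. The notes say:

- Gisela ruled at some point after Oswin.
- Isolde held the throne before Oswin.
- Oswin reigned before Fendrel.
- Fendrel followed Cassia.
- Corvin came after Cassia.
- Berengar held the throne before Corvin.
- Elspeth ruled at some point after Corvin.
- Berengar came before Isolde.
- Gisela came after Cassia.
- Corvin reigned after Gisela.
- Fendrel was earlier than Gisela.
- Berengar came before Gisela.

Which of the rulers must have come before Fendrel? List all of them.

Directly stated before Fendrel: Cassia and Oswin.
Berengar reaches Fendrel via Berengar → Isolde → Oswin → Fendrel.
Isolde reaches Fendrel via Isolde → Oswin → Fendrel.

Berengar, Cassia, Isolde, Oswin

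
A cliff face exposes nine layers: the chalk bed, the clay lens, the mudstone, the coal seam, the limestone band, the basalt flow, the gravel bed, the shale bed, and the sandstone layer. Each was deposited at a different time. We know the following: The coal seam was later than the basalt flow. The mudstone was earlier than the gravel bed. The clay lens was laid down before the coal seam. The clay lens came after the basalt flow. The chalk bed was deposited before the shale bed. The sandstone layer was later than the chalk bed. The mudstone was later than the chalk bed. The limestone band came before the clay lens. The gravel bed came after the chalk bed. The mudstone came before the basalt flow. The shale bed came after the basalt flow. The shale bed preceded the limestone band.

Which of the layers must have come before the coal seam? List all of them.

Directly stated before the coal seam: the basalt flow and the clay lens.
The chalk bed reaches the coal seam via the chalk bed → the mudstone → the basalt flow → the coal seam.
The limestone band reaches the coal seam via the limestone band → the clay lens → the coal seam.
The mudstone reaches the coal seam via the mudstone → the basalt flow → the coal seam.
Likewise the shale bed reaches the coal seam by chaining the stated constraints.

the basalt flow, the chalk bed, the clay lens, the limestone band, the mudstone, the shale bed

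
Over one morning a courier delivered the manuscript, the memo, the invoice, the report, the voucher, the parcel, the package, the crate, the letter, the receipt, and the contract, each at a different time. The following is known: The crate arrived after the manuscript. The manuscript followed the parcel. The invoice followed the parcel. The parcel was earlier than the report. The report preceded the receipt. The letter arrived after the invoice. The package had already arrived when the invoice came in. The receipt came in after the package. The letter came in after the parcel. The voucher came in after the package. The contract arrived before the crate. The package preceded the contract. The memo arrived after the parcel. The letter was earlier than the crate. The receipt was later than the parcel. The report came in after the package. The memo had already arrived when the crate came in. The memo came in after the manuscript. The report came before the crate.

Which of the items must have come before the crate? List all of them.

Directly stated before the crate: the contract, the letter, the manuscript, the memo, and the report.
The invoice reaches the crate via the invoice → the letter → the crate.
The package reaches the crate via the package → the report → the crate.
The parcel reaches the crate via the parcel → the letter → the crate.

the contract, the invoice, the letter, the manuscript, the memo, the package, the parcel, the report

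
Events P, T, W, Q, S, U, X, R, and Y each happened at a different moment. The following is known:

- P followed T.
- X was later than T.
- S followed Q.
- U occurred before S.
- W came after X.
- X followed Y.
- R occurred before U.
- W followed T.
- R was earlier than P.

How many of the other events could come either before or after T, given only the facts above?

Forced after T: P, W, and X.
That leaves Q, R, S, U, and Y with no forced order relative to T — 5.

5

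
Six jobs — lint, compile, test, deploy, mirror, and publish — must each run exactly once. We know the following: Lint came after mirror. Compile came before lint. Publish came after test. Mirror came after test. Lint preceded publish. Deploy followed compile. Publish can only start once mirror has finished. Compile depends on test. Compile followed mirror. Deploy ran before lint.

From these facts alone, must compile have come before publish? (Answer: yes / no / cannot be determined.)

yes

Chain the constraints: compile → lint → publish. Each link is directly stated, so compile comes before publish.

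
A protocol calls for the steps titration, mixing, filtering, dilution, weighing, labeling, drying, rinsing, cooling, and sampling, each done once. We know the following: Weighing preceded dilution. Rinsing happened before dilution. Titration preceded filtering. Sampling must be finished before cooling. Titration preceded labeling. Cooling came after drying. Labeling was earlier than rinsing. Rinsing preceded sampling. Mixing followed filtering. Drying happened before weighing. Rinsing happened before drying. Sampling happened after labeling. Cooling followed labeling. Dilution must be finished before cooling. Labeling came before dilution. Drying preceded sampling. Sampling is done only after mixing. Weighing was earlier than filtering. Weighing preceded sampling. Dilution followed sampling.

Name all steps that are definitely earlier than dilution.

drying, filtering, labeling, mixing, rinsing, sampling, titration, weighing

Directly stated before dilution: labeling, rinsing, sampling, and weighing.
Drying reaches dilution via drying → sampling → dilution.
Filtering reaches dilution via filtering → mixing → sampling → dilution.
Mixing reaches dilution via mixing → sampling → dilution.
Likewise titration reaches dilution by chaining the stated constraints.
No chain forces cooling ahead of dilution.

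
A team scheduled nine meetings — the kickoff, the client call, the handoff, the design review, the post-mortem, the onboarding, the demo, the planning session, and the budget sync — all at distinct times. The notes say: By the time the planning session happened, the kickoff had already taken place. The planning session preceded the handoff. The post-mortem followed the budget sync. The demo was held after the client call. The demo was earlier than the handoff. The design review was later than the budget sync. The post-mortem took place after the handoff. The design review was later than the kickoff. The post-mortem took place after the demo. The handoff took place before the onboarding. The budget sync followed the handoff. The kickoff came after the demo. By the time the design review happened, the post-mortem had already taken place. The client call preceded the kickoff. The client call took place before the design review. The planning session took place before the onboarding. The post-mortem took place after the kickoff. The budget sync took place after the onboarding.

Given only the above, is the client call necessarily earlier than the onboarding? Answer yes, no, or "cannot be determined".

yes

Chain the constraints: the client call → the kickoff → the planning session → the onboarding. Each link is directly stated, so the client call comes before the onboarding.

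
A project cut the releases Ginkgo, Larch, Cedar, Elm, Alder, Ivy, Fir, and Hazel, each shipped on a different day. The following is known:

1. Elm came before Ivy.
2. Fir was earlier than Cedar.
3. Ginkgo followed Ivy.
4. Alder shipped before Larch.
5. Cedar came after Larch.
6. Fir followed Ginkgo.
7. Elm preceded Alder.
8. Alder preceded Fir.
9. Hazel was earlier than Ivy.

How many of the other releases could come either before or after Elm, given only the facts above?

1

Forced after Elm: Alder, Cedar, Fir, Ginkgo, Ivy, and Larch.
That leaves Hazel with no forced order relative to Elm — 1.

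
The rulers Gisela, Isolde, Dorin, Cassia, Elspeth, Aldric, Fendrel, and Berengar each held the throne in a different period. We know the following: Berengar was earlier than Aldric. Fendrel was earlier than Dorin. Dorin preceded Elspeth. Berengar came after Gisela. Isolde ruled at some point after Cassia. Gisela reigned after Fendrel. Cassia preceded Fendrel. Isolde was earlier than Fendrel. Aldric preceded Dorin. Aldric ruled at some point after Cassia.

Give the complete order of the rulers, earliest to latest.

The constraints fix every adjacent pair, so only one ordering works:
Cassia → Isolde → Fendrel → Gisela → Berengar → Aldric → Dorin → Elspeth.

Cassia, Isolde, Fendrel, Gisela, Berengar, Aldric, Dorin, Elspeth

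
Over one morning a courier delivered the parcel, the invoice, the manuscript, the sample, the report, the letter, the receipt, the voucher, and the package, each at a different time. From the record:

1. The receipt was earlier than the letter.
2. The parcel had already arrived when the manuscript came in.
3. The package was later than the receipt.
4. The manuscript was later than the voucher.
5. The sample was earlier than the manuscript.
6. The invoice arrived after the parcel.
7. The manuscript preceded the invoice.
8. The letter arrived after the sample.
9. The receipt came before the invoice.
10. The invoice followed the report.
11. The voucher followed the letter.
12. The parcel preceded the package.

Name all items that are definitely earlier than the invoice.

Directly stated before the invoice: the manuscript, the parcel, the receipt, and the report.
The letter reaches the invoice via the letter → the voucher → the manuscript → the invoice.
The sample reaches the invoice via the sample → the manuscript → the invoice.
The voucher reaches the invoice via the voucher → the manuscript → the invoice.
No chain forces the package ahead of the invoice.

the letter, the manuscript, the parcel, the receipt, the report, the sample, the voucher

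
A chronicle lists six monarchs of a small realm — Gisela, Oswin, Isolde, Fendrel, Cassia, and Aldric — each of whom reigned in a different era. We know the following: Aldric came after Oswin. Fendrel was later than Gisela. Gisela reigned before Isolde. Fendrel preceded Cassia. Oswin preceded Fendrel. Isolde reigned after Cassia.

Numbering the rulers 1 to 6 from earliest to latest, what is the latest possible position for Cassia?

5

Cassia must come before Isolde — 1 ruler forced after them.
Everything else can be placed before Cassia in some valid order, so Cassia can sit as late as position 6 − 1 = 5.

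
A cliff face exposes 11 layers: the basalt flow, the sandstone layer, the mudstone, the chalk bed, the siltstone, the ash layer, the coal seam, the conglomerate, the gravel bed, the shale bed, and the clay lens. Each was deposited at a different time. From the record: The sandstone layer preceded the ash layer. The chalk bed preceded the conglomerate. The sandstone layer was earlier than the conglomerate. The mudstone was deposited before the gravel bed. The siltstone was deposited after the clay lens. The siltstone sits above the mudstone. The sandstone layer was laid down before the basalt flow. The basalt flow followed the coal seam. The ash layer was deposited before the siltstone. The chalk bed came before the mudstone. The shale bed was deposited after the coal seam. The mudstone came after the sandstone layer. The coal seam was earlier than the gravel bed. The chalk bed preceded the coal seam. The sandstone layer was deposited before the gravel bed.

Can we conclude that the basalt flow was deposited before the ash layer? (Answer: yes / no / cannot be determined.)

No chain of stated constraints runs from the basalt flow to the ash layer, and none runs from the ash layer to the basalt flow either.
So the relative order of the basalt flow and the ash layer is not fixed by the given facts.

cannot be determined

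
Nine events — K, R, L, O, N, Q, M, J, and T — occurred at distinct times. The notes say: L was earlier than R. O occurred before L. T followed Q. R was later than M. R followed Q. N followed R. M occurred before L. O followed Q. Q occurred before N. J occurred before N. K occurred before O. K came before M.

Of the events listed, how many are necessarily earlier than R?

5

Directly stated before R: L, M, and Q.
K reaches R via K → M → R.
O reaches R via O → L → R.
No chain forces J (or any of the others) ahead of R.
That's K, L, M, O, and Q — 5 in all.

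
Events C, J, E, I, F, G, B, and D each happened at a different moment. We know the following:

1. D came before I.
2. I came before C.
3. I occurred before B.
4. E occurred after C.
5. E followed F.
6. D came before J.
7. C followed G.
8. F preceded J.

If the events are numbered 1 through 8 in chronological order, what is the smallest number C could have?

4

D, G, and I must all come before C — 3 forced predecessors.
Nothing else is forced ahead of C, so its earliest slot is position 3 + 1 = 4.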